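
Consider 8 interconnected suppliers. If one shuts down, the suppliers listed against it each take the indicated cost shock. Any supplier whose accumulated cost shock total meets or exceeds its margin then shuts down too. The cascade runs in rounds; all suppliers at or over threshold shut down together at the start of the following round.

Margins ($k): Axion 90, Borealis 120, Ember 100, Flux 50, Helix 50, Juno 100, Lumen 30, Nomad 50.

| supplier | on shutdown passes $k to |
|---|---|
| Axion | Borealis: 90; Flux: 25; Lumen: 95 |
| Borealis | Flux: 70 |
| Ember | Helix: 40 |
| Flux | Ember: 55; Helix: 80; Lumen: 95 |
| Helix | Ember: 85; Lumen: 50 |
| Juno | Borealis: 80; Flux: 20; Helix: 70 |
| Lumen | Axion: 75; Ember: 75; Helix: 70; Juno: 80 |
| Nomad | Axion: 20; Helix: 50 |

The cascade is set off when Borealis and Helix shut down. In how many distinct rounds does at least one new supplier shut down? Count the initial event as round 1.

3

Round 1 — Borealis, Helix shut down (initial).
  Ember: +85 → 85 < 100
  Flux: +70 → 70 ≥ 50
  Lumen: +50 → 50 ≥ 30
Round 2 — Flux, Lumen shut down.
  Axion: +75 → 75 < 90
  Ember: +55+75 → 215 ≥ 100
  Juno: +80 → 80 < 100
Round 3 — Ember shuts down.
No further shutdowns.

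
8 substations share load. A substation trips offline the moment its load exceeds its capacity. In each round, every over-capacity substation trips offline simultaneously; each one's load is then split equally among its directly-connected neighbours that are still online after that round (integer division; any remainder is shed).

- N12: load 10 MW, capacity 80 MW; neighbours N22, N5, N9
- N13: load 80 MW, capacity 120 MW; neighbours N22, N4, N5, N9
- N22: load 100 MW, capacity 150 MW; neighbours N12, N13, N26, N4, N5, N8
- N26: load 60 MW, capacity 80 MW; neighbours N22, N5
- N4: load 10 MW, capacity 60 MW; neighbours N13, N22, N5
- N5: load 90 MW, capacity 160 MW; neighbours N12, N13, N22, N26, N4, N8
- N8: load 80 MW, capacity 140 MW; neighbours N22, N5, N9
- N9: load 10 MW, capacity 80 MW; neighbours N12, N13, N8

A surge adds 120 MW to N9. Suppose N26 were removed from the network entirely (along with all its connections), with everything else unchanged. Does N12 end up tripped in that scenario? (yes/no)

no

With N26 removed:
Round 1 — N9 at 130 > 80. N9 trips offline.
  N9 sheds 130 MW to N12, N13, N8: 43 each (1 lost).
    N12: 10+43 = 53 ≤ 80
    N13: 80+43 = 123 > 120
    N8: 80+43 = 123 ≤ 140
Round 2 — N13 trips offline.
  N13 sheds 123 MW to N22, N4, N5: 41 each.
    N22: 100+41 = 141 ≤ 150
    N4: 10+41 = 51 ≤ 60
    N5: 90+41 = 131 ≤ 160
No further trips.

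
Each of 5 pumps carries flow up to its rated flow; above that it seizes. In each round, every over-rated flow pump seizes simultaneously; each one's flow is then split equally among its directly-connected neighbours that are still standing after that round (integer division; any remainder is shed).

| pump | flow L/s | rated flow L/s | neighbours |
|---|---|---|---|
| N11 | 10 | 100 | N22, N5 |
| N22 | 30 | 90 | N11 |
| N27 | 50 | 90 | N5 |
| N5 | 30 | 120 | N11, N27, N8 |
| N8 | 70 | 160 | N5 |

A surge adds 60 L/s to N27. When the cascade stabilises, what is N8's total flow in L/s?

140

Round 1 — N27 at 110 > 90. N27 seizes.
  N27 sheds 110 L/s to N5: 110 each.
    N5: 30+110 = 140 > 120
Round 2 — N5 seizes.
  N5 sheds 140 L/s to N11, N8: 70 each.
    N11: 10+70 = 80 ≤ 100
    N8: 70+70 = 140 ≤ 160
No further seizures.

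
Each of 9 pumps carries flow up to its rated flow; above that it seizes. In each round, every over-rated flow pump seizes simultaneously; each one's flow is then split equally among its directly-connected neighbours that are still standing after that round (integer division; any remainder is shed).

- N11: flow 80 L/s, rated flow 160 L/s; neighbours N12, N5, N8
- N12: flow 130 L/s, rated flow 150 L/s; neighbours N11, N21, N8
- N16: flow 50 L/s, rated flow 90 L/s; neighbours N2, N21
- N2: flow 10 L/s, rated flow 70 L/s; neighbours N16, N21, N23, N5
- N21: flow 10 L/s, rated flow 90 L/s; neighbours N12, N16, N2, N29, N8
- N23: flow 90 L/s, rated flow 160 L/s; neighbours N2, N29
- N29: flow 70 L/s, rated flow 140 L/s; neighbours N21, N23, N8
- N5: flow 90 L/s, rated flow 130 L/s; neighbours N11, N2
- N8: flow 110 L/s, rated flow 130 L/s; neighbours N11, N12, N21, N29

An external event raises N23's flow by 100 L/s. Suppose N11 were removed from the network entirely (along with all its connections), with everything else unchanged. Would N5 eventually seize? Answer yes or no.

With N11 removed:
Round 1 — N23 at 190 > 160. N23 seizes.
  N23 sheds 190 L/s to N2, N29: 95 each.
    N2: 10+95 = 105 > 70
    N29: 70+95 = 165 > 140
Round 2 — N2, N29 seize.
  N2 sheds 105 L/s to N16, N21, N5: 35 each.
    N16: 50+35 = 85 ≤ 90
    N21: 10+35 = 45 ≤ 90
    N5: 90+35 = 125 ≤ 130
  N29 sheds 165 L/s to N21, N8: 82 each (1 lost).
    N21: 45+82 = 127 > 90
    N8: 110+82 = 192 > 130
Round 3 — N21, N8 seize.
  N21 sheds 127 L/s to N12, N16: 63 each (1 lost).
    N12: 130+63 = 193 > 150
    N16: 85+63 = 148 > 90
  N8 sheds 192 L/s to N12: 192 each.
    N12: 193+192 = 385 > 150
Round 4 — N12, N16 seize.
  N12 sheds 385 L/s: no online neighbours, lost.
  N16 sheds 148 L/s: no online neighbours, lost.
No further seizures.

no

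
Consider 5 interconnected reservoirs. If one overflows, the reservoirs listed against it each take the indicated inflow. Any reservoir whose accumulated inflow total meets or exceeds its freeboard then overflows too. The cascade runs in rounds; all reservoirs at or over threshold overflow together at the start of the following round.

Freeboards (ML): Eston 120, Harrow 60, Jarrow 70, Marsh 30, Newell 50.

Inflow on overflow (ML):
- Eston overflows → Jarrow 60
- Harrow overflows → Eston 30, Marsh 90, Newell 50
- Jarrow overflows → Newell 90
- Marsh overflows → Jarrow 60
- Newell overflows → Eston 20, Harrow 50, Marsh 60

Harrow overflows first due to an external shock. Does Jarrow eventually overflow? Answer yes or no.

no

Round 1 — Harrow overflows (initial).
  Eston: +30 → 30 < 120
  Marsh: +90 → 90 ≥ 30
  Newell: +50 → 50 ≥ 50
Round 2 — Marsh, Newell overflow.
  Eston: +20 → 50 < 120
  Jarrow: +60 → 60 < 70
No further overflows.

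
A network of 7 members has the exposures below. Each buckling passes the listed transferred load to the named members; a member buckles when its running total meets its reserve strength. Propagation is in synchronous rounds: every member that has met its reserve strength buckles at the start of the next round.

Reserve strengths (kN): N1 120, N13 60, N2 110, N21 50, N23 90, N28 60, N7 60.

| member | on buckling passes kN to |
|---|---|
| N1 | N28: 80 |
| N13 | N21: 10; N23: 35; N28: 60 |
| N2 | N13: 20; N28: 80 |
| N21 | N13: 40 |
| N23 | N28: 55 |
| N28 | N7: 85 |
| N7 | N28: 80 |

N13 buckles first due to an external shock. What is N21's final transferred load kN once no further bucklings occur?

10

Round 1 — N13 buckles (initial).
  N21: +10 → 10 < 50
  N23: +35 → 35 < 90
  N28: +60 → 60 ≥ 60
Round 2 — N28 buckles.
  N7: +85 → 85 ≥ 60
Round 3 — N7 buckles.
No further bucklings.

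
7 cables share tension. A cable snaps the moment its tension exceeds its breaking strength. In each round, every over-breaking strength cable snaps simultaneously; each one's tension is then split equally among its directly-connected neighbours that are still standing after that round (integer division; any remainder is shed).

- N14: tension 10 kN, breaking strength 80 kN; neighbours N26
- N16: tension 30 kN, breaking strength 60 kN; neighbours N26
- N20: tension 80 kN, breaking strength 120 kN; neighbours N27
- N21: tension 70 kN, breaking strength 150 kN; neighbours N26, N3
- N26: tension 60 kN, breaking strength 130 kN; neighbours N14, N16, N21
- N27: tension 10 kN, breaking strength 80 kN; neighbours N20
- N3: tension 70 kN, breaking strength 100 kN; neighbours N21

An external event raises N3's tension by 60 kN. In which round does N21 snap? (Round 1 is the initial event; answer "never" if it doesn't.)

2

Round 1 — N3 at 130 > 100. N3 snaps.
  N3 sheds 130 kN to N21: 130 each.
    N21: 70+130 = 200 > 150
Round 2 — N21 snaps.
  N21 sheds 200 kN to N26: 200 each.
    N26: 60+200 = 260 > 130
Round 3 — N26 snaps.
  N26 sheds 260 kN to N14, N16: 130 each.
    N14: 10+130 = 140 > 80
    N16: 30+130 = 160 > 60
Round 4 — N14, N16 snap.
  N14 sheds 140 kN: no online neighbours, lost.
  N16 sheds 160 kN: no online neighbours, lost.
No further breaks.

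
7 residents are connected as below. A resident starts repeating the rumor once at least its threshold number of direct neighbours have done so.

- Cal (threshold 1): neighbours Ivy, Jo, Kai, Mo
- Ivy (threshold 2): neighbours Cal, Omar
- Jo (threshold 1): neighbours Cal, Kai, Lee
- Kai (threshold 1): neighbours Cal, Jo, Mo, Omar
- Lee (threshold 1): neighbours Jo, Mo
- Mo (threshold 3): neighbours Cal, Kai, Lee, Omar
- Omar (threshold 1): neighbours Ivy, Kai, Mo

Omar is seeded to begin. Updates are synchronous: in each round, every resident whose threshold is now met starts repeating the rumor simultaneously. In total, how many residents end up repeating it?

7

Round 1 — Omar starts repeating the rumor (initial).
Round 2 — checking thresholds:
  Ivy: 1 of 2 neighbours < 2, not yet.
  Kai: 1 of 4 neighbours ≥ 1, starts repeating the rumor.
  Mo: 1 of 4 neighbours < 3, not yet.
Round 3 — checking thresholds:
  Cal: 1 of 4 neighbours ≥ 1, starts repeating the rumor.
  Ivy: 1 of 2 neighbours < 2, not yet.
  Jo: 1 of 3 neighbours ≥ 1, starts repeating the rumor.
  Mo: 2 of 4 neighbours < 3, not yet.
Round 4 — checking thresholds:
  Ivy: 2 of 2 neighbours ≥ 2, starts repeating the rumor.
  Lee: 1 of 2 neighbours ≥ 1, starts repeating the rumor.
  Mo: 3 of 4 neighbours ≥ 3, starts repeating the rumor.
Round 5 — no new spreads; cascade stops.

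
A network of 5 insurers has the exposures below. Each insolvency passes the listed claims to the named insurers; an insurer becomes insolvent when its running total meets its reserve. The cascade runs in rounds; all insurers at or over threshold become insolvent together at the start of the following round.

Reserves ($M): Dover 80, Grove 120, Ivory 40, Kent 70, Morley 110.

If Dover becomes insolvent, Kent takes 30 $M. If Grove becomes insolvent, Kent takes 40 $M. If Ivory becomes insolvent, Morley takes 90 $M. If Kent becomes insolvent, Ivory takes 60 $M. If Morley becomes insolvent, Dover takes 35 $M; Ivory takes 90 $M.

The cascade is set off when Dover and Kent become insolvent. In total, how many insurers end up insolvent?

Round 1 — Dover, Kent become insolvent (initial).
  Ivory: +60 → 60 ≥ 40
Round 2 — Ivory becomes insolvent.
  Morley: +90 → 90 < 110
No further insolvencies.

3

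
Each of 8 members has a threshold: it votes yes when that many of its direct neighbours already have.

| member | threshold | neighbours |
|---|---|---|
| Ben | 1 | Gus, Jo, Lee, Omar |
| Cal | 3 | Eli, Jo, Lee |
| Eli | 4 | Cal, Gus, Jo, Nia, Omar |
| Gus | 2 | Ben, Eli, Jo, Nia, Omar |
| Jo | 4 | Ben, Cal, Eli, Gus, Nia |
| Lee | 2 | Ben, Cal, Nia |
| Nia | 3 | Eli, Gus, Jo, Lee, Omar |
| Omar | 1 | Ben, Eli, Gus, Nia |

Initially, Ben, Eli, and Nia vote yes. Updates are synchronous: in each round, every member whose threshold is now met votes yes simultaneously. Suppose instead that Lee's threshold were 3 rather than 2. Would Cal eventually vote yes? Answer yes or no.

no

With Lee's threshold at 3:
Round 1 — Ben, Eli, Nia vote yes (initial).
Round 2 — checking thresholds:
  Cal: 1 of 3 neighbours < 3, holds.
  Gus: 3 of 5 neighbours ≥ 2, votes yes.
  Jo: 3 of 5 neighbours < 4, holds.
  Lee: 2 of 3 neighbours < 3, holds.
  Omar: 3 of 4 neighbours ≥ 1, votes yes.
Round 3 — checking thresholds:
  Cal: 1 of 3 neighbours < 3, holds.
  Jo: 4 of 5 neighbours ≥ 4, votes yes.
  Lee: 2 of 3 neighbours < 3, holds.
Round 4 — no new yes votes; cascade stops.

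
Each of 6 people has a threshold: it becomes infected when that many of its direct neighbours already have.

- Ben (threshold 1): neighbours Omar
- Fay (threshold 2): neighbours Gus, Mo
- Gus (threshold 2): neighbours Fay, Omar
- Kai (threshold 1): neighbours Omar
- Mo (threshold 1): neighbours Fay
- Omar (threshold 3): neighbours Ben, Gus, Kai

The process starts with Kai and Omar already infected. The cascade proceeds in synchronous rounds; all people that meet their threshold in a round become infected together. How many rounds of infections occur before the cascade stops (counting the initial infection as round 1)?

Round 1 — Kai, Omar become infected (initial).
Round 2 — checking thresholds:
  Ben: 1 of 1 neighbours ≥ 1, becomes infected.
  Gus: 1 of 2 neighbours < 2, holds.
Round 3 — no new infections; cascade stops.

2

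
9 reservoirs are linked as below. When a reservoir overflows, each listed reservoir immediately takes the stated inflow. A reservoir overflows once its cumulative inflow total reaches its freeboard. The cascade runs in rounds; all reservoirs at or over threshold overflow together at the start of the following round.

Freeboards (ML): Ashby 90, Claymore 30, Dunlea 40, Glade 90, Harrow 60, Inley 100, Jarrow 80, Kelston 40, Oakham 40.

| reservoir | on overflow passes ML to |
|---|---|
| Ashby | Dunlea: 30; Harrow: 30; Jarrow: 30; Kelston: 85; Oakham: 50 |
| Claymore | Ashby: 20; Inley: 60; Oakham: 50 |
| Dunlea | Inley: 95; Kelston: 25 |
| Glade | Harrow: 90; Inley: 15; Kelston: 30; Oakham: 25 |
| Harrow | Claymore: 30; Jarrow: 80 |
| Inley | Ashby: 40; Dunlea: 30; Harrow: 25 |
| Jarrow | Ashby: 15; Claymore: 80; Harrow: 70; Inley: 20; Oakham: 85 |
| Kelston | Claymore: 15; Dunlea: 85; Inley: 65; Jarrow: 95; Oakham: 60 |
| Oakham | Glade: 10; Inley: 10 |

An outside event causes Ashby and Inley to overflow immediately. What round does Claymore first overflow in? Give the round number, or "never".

Round 1 — Ashby, Inley overflow (initial).
  Dunlea: +30+30 → 60 ≥ 40
  Harrow: +30+25 → 55 < 60
  Jarrow: +30 → 30 < 80
  Kelston: +85 → 85 ≥ 40
  Oakham: +50 → 50 ≥ 40
Round 2 — Dunlea, Kelston, Oakham overflow.
  Claymore: +15 → 15 < 30
  Glade: +10 → 10 < 90
  Jarrow: +95 → 125 ≥ 80
Round 3 — Jarrow overflows.
  Claymore: +80 → 95 ≥ 30
  Harrow: +70 → 125 ≥ 60
Round 4 — Claymore, Harrow overflow.
No further overflows.

4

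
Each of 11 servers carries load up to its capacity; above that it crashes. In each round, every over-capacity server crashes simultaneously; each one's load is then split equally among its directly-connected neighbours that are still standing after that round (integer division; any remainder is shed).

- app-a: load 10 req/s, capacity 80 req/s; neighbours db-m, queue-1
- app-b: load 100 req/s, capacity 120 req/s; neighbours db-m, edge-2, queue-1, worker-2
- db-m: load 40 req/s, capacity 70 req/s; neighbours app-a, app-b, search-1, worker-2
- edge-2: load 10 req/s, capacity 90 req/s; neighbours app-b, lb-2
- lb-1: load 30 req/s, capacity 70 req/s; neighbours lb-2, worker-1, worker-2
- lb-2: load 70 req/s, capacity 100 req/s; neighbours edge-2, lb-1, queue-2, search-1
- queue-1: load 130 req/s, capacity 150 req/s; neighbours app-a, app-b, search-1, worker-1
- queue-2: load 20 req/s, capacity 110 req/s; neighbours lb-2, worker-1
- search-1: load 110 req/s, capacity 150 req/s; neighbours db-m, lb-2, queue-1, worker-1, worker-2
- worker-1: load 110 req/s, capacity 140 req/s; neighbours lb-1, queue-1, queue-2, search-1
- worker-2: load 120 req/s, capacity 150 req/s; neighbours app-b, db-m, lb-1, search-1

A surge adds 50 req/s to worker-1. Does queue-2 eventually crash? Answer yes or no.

no

Round 1 — worker-1 at 160 > 140. worker-1 crashes.
  worker-1 sheds 160 req/s to lb-1, queue-1, queue-2, search-1: 40 each.
    lb-1: 30+40 = 70 ≤ 70
    queue-1: 130+40 = 170 > 150
    queue-2: 20+40 = 60 ≤ 110
    search-1: 110+40 = 150 ≤ 150
Round 2 — queue-1 crashes.
  queue-1 sheds 170 req/s to app-a, app-b, search-1: 56 each (2 lost).
    app-a: 10+56 = 66 ≤ 80
    app-b: 100+56 = 156 > 120
    search-1: 150+56 = 206 > 150
Round 3 — app-b, search-1 crash.
  app-b sheds 156 req/s to db-m, edge-2, worker-2: 52 each.
    db-m: 40+52 = 92 > 70
    edge-2: 10+52 = 62 ≤ 90
    worker-2: 120+52 = 172 > 150
  search-1 sheds 206 req/s to db-m, lb-2, worker-2: 68 each (2 lost).
    db-m: 92+68 = 160 > 70
    lb-2: 70+68 = 138 > 100
    worker-2: 172+68 = 240 > 150
Round 4 — db-m, lb-2, worker-2 crash.
  db-m sheds 160 req/s to app-a: 160 each.
    app-a: 66+160 = 226 > 80
  lb-2 sheds 138 req/s to edge-2, lb-1, queue-2: 46 each.
    edge-2: 62+46 = 108 > 90
    lb-1: 70+46 = 116 > 70
    queue-2: 60+46 = 106 ≤ 110
  worker-2 sheds 240 req/s to lb-1: 240 each.
    lb-1: 116+240 = 356 > 70
Round 5 — app-a, edge-2, lb-1 crash.
  app-a sheds 226 req/s: no online neighbours, lost.
  edge-2 sheds 108 req/s: no online neighbours, lost.
  lb-1 sheds 356 req/s: no online neighbours, lost.
No further crashes.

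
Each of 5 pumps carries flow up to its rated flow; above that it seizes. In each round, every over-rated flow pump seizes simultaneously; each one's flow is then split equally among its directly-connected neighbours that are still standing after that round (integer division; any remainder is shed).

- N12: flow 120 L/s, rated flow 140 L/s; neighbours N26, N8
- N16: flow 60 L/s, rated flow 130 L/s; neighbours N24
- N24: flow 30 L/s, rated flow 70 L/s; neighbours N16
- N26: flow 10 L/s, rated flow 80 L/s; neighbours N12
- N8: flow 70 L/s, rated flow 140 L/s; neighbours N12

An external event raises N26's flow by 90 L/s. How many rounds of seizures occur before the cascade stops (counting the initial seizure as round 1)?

3

Round 1 — N26 at 100 > 80. N26 seizes.
  N26 sheds 100 L/s to N12: 100 each.
    N12: 120+100 = 220 > 140
Round 2 — N12 seizes.
  N12 sheds 220 L/s to N8: 220 each.
    N8: 70+220 = 290 > 140
Round 3 — N8 seizes.
  N8 sheds 290 L/s: no online neighbours, lost.
No further seizures.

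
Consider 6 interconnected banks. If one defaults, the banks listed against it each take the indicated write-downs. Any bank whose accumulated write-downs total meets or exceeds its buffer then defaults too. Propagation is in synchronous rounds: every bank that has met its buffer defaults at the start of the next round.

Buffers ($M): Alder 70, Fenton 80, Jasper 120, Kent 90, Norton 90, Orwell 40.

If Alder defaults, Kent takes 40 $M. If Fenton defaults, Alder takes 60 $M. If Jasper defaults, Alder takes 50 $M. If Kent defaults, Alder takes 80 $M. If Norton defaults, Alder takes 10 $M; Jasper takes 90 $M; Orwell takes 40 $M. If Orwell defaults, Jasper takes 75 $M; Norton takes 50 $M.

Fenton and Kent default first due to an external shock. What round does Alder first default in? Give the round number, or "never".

Round 1 — Fenton, Kent default (initial).
  Alder: +60+80 → 140 ≥ 70
Round 2 — Alder defaults.
No further defaults.

2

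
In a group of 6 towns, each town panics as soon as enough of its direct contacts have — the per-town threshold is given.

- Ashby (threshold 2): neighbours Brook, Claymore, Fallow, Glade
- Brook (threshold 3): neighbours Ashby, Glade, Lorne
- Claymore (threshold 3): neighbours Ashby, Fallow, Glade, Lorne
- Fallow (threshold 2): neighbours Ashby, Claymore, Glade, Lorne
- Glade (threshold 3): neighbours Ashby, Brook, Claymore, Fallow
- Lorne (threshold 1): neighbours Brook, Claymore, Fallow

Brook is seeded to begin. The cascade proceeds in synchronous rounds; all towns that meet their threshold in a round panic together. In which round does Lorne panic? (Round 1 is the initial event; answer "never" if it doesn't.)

Round 1 — Brook panics (initial).
Round 2 — checking thresholds:
  Ashby: 1 of 4 neighbours < 2, not yet.
  Glade: 1 of 4 neighbours < 3, not yet.
  Lorne: 1 of 3 neighbours ≥ 1, panics.
Round 3 — no new panics; cascade stops.

2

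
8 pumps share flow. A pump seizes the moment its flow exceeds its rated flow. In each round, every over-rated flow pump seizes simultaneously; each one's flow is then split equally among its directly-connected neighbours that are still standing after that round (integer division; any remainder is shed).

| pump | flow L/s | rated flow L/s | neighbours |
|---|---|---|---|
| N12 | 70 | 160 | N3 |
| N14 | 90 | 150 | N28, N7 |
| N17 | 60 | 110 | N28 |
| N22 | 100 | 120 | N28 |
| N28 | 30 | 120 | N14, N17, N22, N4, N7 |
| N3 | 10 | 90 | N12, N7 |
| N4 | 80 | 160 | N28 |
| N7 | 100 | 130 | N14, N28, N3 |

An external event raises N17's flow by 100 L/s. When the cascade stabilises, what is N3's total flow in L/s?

Round 1 — N17 at 160 > 110. N17 seizes.
  N17 sheds 160 L/s to N28: 160 each.
    N28: 30+160 = 190 > 120
Round 2 — N28 seizes.
  N28 sheds 190 L/s to N14, N22, N4, N7: 47 each (2 lost).
    N14: 90+47 = 137 ≤ 150
    N22: 100+47 = 147 > 120
    N4: 80+47 = 127 ≤ 160
    N7: 100+47 = 147 > 130
Round 3 — N22, N7 seize.
  N22 sheds 147 L/s: no online neighbours, lost.
  N7 sheds 147 L/s to N14, N3: 73 each (1 lost).
    N14: 137+73 = 210 > 150
    N3: 10+73 = 83 ≤ 90
Round 4 — N14 seizes.
  N14 sheds 210 L/s: no online neighbours, lost.
No further seizures.

83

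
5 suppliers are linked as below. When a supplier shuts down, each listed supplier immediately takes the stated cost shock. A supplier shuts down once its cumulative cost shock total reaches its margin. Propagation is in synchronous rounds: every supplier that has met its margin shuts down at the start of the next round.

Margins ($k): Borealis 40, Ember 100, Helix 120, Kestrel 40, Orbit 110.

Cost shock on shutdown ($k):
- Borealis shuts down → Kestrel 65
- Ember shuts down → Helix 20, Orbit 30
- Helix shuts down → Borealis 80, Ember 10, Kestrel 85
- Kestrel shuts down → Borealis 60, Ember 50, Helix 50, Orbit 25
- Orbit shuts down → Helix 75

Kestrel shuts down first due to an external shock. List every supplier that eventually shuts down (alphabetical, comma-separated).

Borealis, Kestrel

Round 1 — Kestrel shuts down (initial).
  Borealis: +60 → 60 ≥ 40
  Ember: +50 → 50 < 100
  Helix: +50 → 50 < 120
  Orbit: +25 → 25 < 110
Round 2 — Borealis shuts down.
No further shutdowns.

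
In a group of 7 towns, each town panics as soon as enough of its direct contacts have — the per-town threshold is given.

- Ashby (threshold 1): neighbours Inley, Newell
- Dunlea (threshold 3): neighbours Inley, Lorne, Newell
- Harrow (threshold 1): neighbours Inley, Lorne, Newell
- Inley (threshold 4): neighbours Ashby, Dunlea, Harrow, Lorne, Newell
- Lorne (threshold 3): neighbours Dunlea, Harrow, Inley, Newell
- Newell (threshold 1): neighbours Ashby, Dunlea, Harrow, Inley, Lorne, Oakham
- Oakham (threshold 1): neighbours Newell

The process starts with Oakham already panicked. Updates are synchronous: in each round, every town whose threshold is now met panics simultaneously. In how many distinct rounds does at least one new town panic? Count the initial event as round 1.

Round 1 — Oakham panics (initial).
Round 2 — checking thresholds:
  Newell: 1 of 6 neighbours ≥ 1, panics.
Round 3 — checking thresholds:
  Ashby: 1 of 2 neighbours ≥ 1, panics.
  Dunlea: 1 of 3 neighbours < 3, below threshold.
  Harrow: 1 of 3 neighbours ≥ 1, panics.
  Inley: 1 of 5 neighbours < 4, below threshold.
  Lorne: 1 of 4 neighbours < 3, below threshold.
Round 4 — no new panics; cascade stops.

3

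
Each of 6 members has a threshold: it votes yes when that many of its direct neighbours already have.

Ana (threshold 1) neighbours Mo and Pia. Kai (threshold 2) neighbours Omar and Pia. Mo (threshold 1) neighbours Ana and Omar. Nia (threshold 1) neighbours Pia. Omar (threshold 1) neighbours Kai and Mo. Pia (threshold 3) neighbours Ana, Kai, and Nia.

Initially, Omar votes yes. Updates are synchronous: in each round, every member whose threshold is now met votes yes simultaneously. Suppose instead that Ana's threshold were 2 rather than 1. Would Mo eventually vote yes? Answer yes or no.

With Ana's threshold at 2:
Round 1 — Omar votes yes (initial).
Round 2 — checking thresholds:
  Kai: 1 of 2 neighbours < 2, below threshold.
  Mo: 1 of 2 neighbours ≥ 1, votes yes.
Round 3 — no new yes votes; cascade stops.

yes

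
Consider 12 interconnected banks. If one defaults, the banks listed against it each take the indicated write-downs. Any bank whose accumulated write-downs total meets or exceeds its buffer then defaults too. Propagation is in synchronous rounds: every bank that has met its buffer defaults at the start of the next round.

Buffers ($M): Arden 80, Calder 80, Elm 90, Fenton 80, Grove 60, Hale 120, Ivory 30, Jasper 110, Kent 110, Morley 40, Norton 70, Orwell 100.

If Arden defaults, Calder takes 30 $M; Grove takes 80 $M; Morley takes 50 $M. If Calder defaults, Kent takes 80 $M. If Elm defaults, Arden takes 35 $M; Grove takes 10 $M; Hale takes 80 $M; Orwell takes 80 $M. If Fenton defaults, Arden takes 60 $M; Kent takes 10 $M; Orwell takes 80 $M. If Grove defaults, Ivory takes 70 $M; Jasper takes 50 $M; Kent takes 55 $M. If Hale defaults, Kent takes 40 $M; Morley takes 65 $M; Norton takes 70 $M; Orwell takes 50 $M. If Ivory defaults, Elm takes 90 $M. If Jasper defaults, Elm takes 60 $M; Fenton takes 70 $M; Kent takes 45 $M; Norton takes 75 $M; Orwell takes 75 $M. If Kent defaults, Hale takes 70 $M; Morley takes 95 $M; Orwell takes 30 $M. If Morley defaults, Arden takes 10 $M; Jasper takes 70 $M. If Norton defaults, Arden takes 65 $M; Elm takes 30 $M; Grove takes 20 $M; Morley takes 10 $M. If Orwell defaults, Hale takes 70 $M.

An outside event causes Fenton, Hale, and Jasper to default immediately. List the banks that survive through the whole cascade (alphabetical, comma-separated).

Round 1 — Fenton, Hale, Jasper default (initial).
  Arden: +60 → 60 < 80
  Elm: +60 → 60 < 90
  Kent: +10+40+45 → 95 < 110
  Morley: +65 → 65 ≥ 40
  Norton: +70+75 → 145 ≥ 70
  Orwell: +80+50+75 → 205 ≥ 100
Round 2 — Morley, Norton, Orwell default.
  Arden: +10+65 → 135 ≥ 80
  Elm: +30 → 90 ≥ 90
  Grove: +20 → 20 < 60
Round 3 — Arden, Elm default.
  Calder: +30 → 30 < 80
  Grove: +80+10 → 110 ≥ 60
Round 4 — Grove defaults.
  Ivory: +70 → 70 ≥ 30
  Kent: +55 → 150 ≥ 110
Round 5 — Ivory, Kent default.
No further defaults.

Calder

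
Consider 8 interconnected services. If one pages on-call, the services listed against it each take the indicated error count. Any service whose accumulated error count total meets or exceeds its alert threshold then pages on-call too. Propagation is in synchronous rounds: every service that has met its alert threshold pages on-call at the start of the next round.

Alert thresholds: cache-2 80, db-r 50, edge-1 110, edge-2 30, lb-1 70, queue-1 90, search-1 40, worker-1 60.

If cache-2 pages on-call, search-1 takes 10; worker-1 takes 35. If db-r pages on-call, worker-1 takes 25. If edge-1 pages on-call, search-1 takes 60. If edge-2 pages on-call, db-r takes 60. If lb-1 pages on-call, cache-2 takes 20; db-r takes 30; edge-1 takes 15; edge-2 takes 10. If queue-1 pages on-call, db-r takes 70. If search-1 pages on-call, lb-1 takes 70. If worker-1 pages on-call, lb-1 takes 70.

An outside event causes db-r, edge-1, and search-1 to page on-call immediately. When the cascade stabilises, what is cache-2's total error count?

20

Round 1 — db-r, edge-1, search-1 page on-call (initial).
  lb-1: +70 → 70 ≥ 70
  worker-1: +25 → 25 < 60
Round 2 — lb-1 pages on-call.
  cache-2: +20 → 20 < 80
  edge-2: +10 → 10 < 30
No further pages.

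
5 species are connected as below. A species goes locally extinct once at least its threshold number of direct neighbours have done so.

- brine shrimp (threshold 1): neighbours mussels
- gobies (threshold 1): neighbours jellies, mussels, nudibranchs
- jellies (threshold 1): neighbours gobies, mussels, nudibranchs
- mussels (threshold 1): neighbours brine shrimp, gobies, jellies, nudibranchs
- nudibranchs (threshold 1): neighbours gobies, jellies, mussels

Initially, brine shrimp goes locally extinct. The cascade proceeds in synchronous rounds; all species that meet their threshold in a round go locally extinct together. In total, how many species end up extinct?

Round 1 — brine shrimp goes locally extinct (initial).
Round 2 — checking thresholds:
  mussels: 1 of 4 neighbours ≥ 1, goes locally extinct.
Round 3 — checking thresholds:
  gobies: 1 of 3 neighbours ≥ 1, goes locally extinct.
  jellies: 1 of 3 neighbours ≥ 1, goes locally extinct.
  nudibranchs: 1 of 3 neighbours ≥ 1, goes locally extinct.
Round 4 — no new extinctions; cascade stops.

5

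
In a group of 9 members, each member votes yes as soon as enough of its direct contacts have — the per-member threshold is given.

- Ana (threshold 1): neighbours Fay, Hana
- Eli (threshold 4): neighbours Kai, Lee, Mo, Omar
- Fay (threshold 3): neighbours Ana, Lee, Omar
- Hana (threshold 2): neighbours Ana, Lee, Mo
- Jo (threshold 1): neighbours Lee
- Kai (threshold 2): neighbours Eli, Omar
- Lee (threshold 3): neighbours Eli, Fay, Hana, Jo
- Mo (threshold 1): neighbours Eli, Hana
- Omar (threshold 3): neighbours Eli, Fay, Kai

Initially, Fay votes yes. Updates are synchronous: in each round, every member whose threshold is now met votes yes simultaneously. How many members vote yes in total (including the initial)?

Round 1 — Fay votes yes (initial).
Round 2 — checking thresholds:
  Ana: 1 of 2 neighbours ≥ 1, votes yes.
  Lee: 1 of 4 neighbours < 3, below threshold.
  Omar: 1 of 3 neighbours < 3, below threshold.
Round 3 — no new yes votes; cascade stops.

2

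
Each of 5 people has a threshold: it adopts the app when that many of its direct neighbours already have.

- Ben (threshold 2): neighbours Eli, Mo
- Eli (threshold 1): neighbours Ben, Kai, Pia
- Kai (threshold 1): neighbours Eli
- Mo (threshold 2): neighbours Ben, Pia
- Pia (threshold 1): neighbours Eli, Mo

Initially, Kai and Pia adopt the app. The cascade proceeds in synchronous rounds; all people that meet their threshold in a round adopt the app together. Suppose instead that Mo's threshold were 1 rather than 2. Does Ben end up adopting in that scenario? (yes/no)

With Mo's threshold at 1:
Round 1 — Kai, Pia adopt the app (initial).
Round 2 — checking thresholds:
  Eli: 2 of 3 neighbours ≥ 1, adopts the app.
  Mo: 1 of 2 neighbours ≥ 1, adopts the app.
Round 3 — checking thresholds:
  Ben: 2 of 2 neighbours ≥ 2, adopts the app.
Round 4 — no new adoptions; cascade stops.

yes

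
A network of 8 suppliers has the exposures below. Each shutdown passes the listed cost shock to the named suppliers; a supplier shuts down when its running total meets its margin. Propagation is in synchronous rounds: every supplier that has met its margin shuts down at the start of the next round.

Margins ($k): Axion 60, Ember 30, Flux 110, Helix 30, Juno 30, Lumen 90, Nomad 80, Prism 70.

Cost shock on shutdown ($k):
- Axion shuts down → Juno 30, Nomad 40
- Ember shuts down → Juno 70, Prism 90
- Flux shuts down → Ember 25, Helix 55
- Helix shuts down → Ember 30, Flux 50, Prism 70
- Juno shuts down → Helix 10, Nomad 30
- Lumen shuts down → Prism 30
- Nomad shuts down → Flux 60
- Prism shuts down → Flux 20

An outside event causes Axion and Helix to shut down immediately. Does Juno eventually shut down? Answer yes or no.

yes

Round 1 — Axion, Helix shut down (initial).
  Ember: +30 → 30 ≥ 30
  Flux: +50 → 50 < 110
  Juno: +30 → 30 ≥ 30
  Nomad: +40 → 40 < 80
  Prism: +70 → 70 ≥ 70
Round 2 — Ember, Juno, Prism shut down.
  Flux: +20 → 70 < 110
  Nomad: +30 → 70 < 80
No further shutdowns.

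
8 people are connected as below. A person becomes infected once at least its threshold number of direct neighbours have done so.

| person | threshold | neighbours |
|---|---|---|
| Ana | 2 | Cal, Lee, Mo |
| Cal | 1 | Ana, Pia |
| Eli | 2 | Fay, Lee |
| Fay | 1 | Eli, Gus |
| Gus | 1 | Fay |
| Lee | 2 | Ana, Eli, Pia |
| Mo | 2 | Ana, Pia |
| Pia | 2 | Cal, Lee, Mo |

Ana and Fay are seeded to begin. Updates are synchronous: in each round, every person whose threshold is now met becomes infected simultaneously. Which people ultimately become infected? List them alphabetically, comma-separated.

Round 1 — Ana, Fay become infected (initial).
Round 2 — checking thresholds:
  Cal: 1 of 2 neighbours ≥ 1, becomes infected.
  Eli: 1 of 2 neighbours < 2, holds.
  Gus: 1 of 1 neighbours ≥ 1, becomes infected.
  Lee: 1 of 3 neighbours < 2, holds.
  Mo: 1 of 2 neighbours < 2, holds.
Round 3 — no new infections; cascade stops.

Ana, Cal, Fay, Gus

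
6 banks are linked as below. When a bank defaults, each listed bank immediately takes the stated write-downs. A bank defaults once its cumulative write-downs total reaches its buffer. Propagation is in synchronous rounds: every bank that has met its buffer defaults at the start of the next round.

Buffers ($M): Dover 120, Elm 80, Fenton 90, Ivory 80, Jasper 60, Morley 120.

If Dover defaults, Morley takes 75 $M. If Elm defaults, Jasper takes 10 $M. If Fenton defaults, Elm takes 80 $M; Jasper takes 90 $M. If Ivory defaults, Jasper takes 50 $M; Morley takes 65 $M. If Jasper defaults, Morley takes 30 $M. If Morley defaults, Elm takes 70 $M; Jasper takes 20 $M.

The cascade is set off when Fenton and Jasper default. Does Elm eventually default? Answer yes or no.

Round 1 — Fenton, Jasper default (initial).
  Elm: +80 → 80 ≥ 80
  Morley: +30 → 30 < 120
Round 2 — Elm defaults.
No further defaults.

yes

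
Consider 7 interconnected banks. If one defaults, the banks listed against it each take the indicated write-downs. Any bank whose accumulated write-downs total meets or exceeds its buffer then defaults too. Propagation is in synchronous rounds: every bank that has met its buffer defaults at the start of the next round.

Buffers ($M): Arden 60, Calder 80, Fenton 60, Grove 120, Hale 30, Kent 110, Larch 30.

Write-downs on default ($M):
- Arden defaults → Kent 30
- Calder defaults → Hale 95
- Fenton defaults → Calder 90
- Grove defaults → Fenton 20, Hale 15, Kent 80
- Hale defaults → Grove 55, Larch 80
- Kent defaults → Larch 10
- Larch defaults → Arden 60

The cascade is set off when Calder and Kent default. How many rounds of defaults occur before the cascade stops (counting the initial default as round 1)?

4

Round 1 — Calder, Kent default (initial).
  Hale: +95 → 95 ≥ 30
  Larch: +10 → 10 < 30
Round 2 — Hale defaults.
  Grove: +55 → 55 < 120
  Larch: +80 → 90 ≥ 30
Round 3 — Larch defaults.
  Arden: +60 → 60 ≥ 60
Round 4 — Arden defaults.
No further defaults.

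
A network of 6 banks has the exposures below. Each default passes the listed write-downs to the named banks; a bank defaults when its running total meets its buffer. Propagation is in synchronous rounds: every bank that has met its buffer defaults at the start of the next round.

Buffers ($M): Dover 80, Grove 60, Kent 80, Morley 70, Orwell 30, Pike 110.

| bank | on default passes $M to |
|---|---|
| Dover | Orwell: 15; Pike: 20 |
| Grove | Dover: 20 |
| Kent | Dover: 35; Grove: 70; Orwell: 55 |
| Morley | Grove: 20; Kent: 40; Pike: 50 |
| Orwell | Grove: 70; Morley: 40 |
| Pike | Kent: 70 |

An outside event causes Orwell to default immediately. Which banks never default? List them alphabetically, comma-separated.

Round 1 — Orwell defaults (initial).
  Grove: +70 → 70 ≥ 60
  Morley: +40 → 40 < 70
Round 2 — Grove defaults.
  Dover: +20 → 20 < 80
No further defaults.

Dover, Kent, Morley, Pike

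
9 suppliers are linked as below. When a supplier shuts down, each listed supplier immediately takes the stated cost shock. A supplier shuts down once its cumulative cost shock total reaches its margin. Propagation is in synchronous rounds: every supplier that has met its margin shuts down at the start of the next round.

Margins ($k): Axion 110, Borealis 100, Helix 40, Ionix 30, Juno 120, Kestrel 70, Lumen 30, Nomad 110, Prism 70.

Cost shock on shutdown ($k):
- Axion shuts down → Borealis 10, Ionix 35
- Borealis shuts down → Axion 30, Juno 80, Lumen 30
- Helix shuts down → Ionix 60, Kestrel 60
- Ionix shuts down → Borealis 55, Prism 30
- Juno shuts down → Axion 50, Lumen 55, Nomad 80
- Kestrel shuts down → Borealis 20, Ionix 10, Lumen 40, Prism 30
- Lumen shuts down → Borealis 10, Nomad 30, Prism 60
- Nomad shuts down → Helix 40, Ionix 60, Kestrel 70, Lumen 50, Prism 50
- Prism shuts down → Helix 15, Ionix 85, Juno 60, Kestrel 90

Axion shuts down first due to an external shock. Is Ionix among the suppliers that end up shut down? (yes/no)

yes

Round 1 — Axion shuts down (initial).
  Borealis: +10 → 10 < 100
  Ionix: +35 → 35 ≥ 30
Round 2 — Ionix shuts down.
  Borealis: +55 → 65 < 100
  Prism: +30 → 30 < 70
No further shutdowns.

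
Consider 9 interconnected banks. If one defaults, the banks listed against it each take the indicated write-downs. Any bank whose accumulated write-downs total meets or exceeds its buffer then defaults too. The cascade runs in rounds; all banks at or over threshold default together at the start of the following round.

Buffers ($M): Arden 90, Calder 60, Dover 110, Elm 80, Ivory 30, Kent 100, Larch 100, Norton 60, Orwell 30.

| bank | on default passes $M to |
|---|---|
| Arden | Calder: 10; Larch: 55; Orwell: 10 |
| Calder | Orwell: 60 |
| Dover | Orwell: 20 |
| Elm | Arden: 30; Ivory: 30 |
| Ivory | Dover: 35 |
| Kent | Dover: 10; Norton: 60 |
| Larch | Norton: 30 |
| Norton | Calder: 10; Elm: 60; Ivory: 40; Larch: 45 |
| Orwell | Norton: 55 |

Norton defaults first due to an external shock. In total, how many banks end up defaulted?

Round 1 — Norton defaults (initial).
  Calder: +10 → 10 < 60
  Elm: +60 → 60 < 80
  Ivory: +40 → 40 ≥ 30
  Larch: +45 → 45 < 100
Round 2 — Ivory defaults.
  Dover: +35 → 35 < 110
No further defaults.

2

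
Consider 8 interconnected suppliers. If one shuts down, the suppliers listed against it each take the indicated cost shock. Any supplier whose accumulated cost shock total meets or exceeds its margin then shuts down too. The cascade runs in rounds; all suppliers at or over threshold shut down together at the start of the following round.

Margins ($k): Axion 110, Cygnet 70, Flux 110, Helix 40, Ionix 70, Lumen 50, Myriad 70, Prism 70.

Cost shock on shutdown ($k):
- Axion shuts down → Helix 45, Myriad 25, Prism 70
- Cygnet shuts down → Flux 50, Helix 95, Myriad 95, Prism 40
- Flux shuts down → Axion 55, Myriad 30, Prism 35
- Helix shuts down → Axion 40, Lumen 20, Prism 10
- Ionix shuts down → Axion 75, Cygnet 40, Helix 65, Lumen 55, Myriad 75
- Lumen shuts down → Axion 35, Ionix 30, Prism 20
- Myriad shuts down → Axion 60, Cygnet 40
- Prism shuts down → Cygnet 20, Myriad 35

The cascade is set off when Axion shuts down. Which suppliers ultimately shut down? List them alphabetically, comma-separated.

Round 1 — Axion shuts down (initial).
  Helix: +45 → 45 ≥ 40
  Myriad: +25 → 25 < 70
  Prism: +70 → 70 ≥ 70
Round 2 — Helix, Prism shut down.
  Cygnet: +20 → 20 < 70
  Lumen: +20 → 20 < 50
  Myriad: +35 → 60 < 70
No further shutdowns.

Axion, Helix, Prism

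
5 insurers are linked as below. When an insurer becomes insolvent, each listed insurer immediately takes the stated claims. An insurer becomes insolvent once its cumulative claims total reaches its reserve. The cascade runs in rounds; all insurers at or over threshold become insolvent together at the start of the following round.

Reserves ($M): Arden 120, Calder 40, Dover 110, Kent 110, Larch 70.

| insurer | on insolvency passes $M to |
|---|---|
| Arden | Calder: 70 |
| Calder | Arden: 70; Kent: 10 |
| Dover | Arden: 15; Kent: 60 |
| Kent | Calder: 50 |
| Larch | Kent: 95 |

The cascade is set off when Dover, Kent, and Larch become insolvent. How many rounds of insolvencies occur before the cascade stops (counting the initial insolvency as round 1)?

Round 1 — Dover, Kent, Larch become insolvent (initial).
  Arden: +15 → 15 < 120
  Calder: +50 → 50 ≥ 40
Round 2 — Calder becomes insolvent.
  Arden: +70 → 85 < 120
No further insolvencies.

2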